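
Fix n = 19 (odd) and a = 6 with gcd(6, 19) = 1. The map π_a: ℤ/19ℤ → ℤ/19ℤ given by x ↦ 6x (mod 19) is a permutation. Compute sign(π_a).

+1

Orbit of 1 under x↦6x: [1, 6, 17, 7, 4, 5, 11]… (length divides ord_19(6)).
3 cycles of lengths [9, 9, 1].
n − c = 19 − 3 = 16; sign = (−1)^16 = +1.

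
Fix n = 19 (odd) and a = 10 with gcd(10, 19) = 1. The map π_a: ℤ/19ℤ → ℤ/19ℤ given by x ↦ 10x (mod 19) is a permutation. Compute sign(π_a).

-1

Start at x=14: 14 → 7 → 13 → 16 → 8 → 4 → 2 → … (one orbit).
Decompose π into cycles: lengths [18, 1] (2 cycles, including the fixed point 0).
2 cycles on 19: each ℓ→(−1)^(ℓ−1), product (−1)^17 = -1.
(10|19)_J = -1 (Zolotarev's lemma cross-check).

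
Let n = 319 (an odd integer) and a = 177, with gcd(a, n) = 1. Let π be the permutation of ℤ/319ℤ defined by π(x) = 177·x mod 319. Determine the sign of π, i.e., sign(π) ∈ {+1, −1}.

-1

Trace 78: π^k(78) = [78, 89, 122, 221, 199, 133, 254] for k=0..6.
The orbit structure of x ↦ 177x mod 319: 22 orbits of sizes [28, 28, 28, 28, 28, 28, 28, 28, 28, 28, 28, 1, 1, 1, 1, 1, 1, 1, 1, 1, 1, 1].
n − c = 319 − 22 = 297; sign = (−1)^297 = -1.
The Jacobi symbol (177|319) = -1 (Zolotarev) agrees.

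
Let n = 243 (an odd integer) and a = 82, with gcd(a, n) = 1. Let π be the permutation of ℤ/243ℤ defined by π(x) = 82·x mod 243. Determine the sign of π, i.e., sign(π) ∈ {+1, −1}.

+1

Orbit of 1 under x↦82x: [1, 82, 163]… (length divides ord_243(82)).
135 cycles of lengths [3, 3, 3, 3, 3, 3, 3, 3, 3, 3, 3, 3, 3, 3, 3, 3, 3, 3, 3, 3, 3, 3, 3, 3, 3, 3, 3, 3, 3, 3, 3, 3, 3, 3, 3, 3, 3, 3, 3, 3, 3, 3, 3, 3, 3, 3, 3, 3, 3, 3, 3, 3, 3, 3, 1, 1, 1, 1, 1, 1, 1, 1, 1, 1, 1, 1, 1, 1, 1, 1, 1, 1, 1, 1, 1, 1, 1, 1, 1, 1, 1, 1, 1, 1, 1, 1, 1, 1, 1, 1, 1, 1, 1, 1, 1, 1, 1, 1, 1, 1, 1, 1, 1, 1, 1, 1, 1, 1, 1, 1, 1, 1, 1, 1, 1, 1, 1, 1, 1, 1, 1, 1, 1, 1, 1, 1, 1, 1, 1, 1, 1, 1, 1, 1, 1].
135 cycles on 243: each ℓ→(−1)^(ℓ−1), product (−1)^108 = +1.
The Jacobi symbol (82|243) = +1 (Zolotarev) agrees.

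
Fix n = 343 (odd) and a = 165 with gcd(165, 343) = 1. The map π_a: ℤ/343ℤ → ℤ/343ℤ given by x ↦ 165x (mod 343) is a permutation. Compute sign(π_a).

Trace 18: π^k(18) = [18, 226, 246, 116, 275, 99, 214] for k=0..6.
Cycle lengths of π_165 on ℤ/343ℤ: [21, 21, 21, 21, 21, 21, 21, 21, 21, 21, 21, 21, 21, 21, 3, 3, 3, 3, 3, 3, 3, 3, 3, 3, 3, 3, 3, 3, 3, 3, 1]; 31 cycles in total.
sign(π) = (−1)^{n − #cycles} = (−1)^{343−31} = (−1)^312 = +1.

+1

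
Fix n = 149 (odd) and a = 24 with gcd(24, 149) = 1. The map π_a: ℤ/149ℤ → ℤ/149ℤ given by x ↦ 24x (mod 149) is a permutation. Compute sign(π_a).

+1

Trace 144: π^k(144) = [144, 29, 100, 16, 86, 127, 68] for k=0..6.
Cycle type of π: 74×2 + 1; total 3 cycles.
149 − 3 = 146 transpositions; sign(π) = (−1)^146 = +1.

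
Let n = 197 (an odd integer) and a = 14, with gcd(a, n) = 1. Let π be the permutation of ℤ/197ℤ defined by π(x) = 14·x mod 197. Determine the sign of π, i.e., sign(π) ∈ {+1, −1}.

-1

Start at x=14: 14 → 196 → 183 → 1 → 14 (one orbit).
π_14 has 50 disjoint cycles with lengths [4, 4, 4, 4, 4, 4, 4, 4, 4, 4, 4, 4, 4, 4, 4, 4, 4, 4, 4, 4, 4, 4, 4, 4, 4, 4, 4, 4, 4, 4, 4, 4, 4, 4, 4, 4, 4, 4, 4, 4, 4, 4, 4, 4, 4, 4, 4, 4, 4, 1] on {0,…,196}.
n − c = 197 − 50 = 147; sign = (−1)^147 = -1.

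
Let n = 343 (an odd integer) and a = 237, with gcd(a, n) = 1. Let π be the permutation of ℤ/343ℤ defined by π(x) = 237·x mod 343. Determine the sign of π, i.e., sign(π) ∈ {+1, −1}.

Trace 330: π^k(330) = [330, 6, 50, 188, 309, 174, 78] for k=0..6.
Cycle lengths of π_237 on ℤ/343ℤ: [98, 98, 98, 14, 14, 14, 2, 2, 2, 1]; 10 cycles in total.
n − c = 343 − 10 = 333; sign = (−1)^333 = -1.
Via Zolotarev, sign(π_{237}) = (237|343) = -1.

-1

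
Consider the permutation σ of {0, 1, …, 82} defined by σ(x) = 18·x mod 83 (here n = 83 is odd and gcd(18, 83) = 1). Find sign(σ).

Trace 80: π^k(80) = [80, 29, 24, 17, 57, 30, 42] for k=0..6.
Decompose π into cycles: lengths [82, 1] (2 cycles, including the fixed point 0).
n − c = 83 − 2 = 81; sign = (−1)^81 = -1.
Check: (18/83) = -1 by Zolotarev.

-1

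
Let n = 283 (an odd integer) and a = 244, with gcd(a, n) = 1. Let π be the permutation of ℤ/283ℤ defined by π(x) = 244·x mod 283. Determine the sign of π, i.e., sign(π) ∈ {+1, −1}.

+1

Orbit of 158 under x↦244x: [158, 64, 51, 275, 29, 1, 244]… (length divides ord_283(244)).
Decompose π into cycles: lengths [47, 47, 47, 47, 47, 47, 1] (7 cycles, including the fixed point 0).
283 − 7 = 276 transpositions; sign(π) = (−1)^276 = +1.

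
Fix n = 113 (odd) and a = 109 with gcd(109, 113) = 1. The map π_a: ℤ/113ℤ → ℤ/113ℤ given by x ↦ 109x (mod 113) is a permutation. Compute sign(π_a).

Orbit of 16 under x↦109x: [16, 49, 30, 106, 28, 1, 109]… (length divides ord_113(109)).
Decompose π into cycles: lengths [7, 7, 7, 7, 7, 7, 7, 7, 7, 7, 7, 7, 7, 7, 7, 7, 1] (17 cycles, including the fixed point 0).
n − c = 113 − 17 = 96; sign = (−1)^96 = +1.
Zolotarev: (109|113) = +1, matching the cycle-count sign.

+1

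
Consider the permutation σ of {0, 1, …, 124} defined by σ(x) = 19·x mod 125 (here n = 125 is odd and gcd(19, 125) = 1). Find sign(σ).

+1

Trace 81: π^k(81) = [81, 39, 116, 79, 1, 19, 111] for k=0..6.
The orbit structure of x ↦ 19x mod 125: 7 orbits of sizes [50, 50, 10, 10, 2, 2, 1].
125 − 7 = 118 transpositions; sign(π) = (−1)^118 = +1.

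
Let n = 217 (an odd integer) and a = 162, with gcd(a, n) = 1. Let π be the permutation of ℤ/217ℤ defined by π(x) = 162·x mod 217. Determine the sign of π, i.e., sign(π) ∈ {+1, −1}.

Orbit of 8 under x↦162x: [8, 211, 113, 78, 50, 71, 1]… (length divides ord_217(162)).
π_162 has 21 disjoint cycles with lengths [15, 15, 15, 15, 15, 15, 15, 15, 15, 15, 15, 15, 15, 15, 1, 1, 1, 1, 1, 1, 1] on {0,…,216}.
217 − 21 = 196 transpositions; sign(π) = (−1)^196 = +1.

+1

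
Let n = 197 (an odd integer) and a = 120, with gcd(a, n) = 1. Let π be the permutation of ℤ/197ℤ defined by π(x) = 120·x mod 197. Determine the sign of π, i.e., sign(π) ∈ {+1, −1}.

Orbit of 113 under x↦120x: [113, 164, 177, 161, 14, 104, 69]… (length divides ord_197(120)).
Cycle type of π: 28×7 + 1; total 8 cycles.
With 8 cycles on 197 points, sign = (−1)^{197−8} = -1.
The Jacobi symbol (120|197) = -1 (Zolotarev) agrees.

-1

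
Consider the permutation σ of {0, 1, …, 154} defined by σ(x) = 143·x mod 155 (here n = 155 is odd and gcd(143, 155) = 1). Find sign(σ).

Start at x=63: 63 → 19 → 82 → 101 → 28 → 129 → 2 → … (one orbit).
Decompose π into cycles: lengths [60, 60, 15, 15, 4, 1] (6 cycles, including the fixed point 0).
155 − 6 = 149 transpositions; sign(π) = (−1)^149 = -1.
Check: (143/155) = -1 by Zolotarev.

-1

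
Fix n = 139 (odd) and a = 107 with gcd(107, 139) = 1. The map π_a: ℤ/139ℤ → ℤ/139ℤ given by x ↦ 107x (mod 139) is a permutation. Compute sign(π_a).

Start at x=100: 100 → 136 → 96 → 125 → 31 → 120 → 52 → … (one orbit).
3 cycles of lengths [69, 69, 1].
With 3 cycles on 139 points, sign = (−1)^{139−3} = +1.
(107|139)_J = +1 (Zolotarev's lemma cross-check).

+1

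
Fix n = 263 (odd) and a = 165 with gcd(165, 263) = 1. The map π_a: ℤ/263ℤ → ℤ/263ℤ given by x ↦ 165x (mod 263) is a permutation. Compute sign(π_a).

-1

Trace 29: π^k(29) = [29, 51, 262, 98, 127, 178, 177] for k=0..6.
Decompose π into cycles: lengths [262, 1] (2 cycles, including the fixed point 0).
n − c = 263 − 2 = 261; sign = (−1)^261 = -1.
Zolotarev: (165|263) = -1, matching the cycle-count sign.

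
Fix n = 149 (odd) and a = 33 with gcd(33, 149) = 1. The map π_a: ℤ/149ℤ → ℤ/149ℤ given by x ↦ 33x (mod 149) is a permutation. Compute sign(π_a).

Start at x=63: 63 → 142 → 67 → 125 → 102 → 88 → 73 → … (one orbit).
π_33 has 5 disjoint cycles with lengths [37, 37, 37, 37, 1] on {0,…,148}.
sign(π) = (−1)^{n − #cycles} = (−1)^{149−5} = (−1)^144 = +1.

+1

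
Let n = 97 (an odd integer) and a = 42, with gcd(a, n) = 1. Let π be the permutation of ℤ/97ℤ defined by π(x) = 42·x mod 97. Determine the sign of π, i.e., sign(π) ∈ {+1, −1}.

-1

Start at x=51: 51 → 8 → 45 → 47 → 34 → 70 → 30 → … (one orbit).
Cycle type of π: 32×3 + 1; total 4 cycles.
n − c = 97 − 4 = 93; sign = (−1)^93 = -1.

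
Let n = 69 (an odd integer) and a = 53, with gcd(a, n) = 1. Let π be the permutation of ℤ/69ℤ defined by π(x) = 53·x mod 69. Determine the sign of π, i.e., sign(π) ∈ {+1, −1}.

Trace 11: π^k(11) = [11, 31, 56, 1, 53, 49, 44] for k=0..6.
5 cycles of lengths [22, 22, 22, 2, 1].
5 cycles on 69: each ℓ→(−1)^(ℓ−1), product (−1)^64 = +1.

+1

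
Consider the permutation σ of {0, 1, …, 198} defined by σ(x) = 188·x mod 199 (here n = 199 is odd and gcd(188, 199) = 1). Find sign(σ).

+1

Orbit of 121 under x↦188x: [121, 62, 114, 139, 63, 103, 61]… (length divides ord_199(188)).
The orbit structure of x ↦ 188x mod 199: 19 orbits of sizes [11, 11, 11, 11, 11, 11, 11, 11, 11, 11, 11, 11, 11, 11, 11, 11, 11, 11, 1].
n − c = 199 − 19 = 180; sign = (−1)^180 = +1.
Check: (188/199) = +1 by Zolotarev.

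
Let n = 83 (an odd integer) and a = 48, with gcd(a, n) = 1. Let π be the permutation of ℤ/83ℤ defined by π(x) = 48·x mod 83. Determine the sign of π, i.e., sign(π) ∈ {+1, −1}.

+1

Trace 49: π^k(49) = [49, 28, 16, 21, 12, 78, 9] for k=0..6.
3 cycles of lengths [41, 41, 1].
n − c = 83 − 3 = 80; sign = (−1)^80 = +1.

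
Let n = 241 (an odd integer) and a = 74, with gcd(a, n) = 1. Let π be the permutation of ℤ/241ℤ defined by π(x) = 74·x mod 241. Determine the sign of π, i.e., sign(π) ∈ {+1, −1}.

-1

Trace 111: π^k(111) = [111, 20, 34, 106, 132, 128, 73] for k=0..6.
π_74 has 2 disjoint cycles with lengths [240, 1] on {0,…,240}.
2 cycles on 241: each ℓ→(−1)^(ℓ−1), product (−1)^239 = -1.
The Jacobi symbol (74|241) = -1 (Zolotarev) agrees.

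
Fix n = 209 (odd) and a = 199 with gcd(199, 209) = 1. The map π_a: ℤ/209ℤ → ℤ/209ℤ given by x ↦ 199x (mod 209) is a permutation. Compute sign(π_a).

+1

Start at x=100: 100 → 45 → 177 → 111 → 144 → 23 → 188 → … (one orbit).
The orbit structure of x ↦ 199x mod 209: 33 orbits of sizes [9, 9, 9, 9, 9, 9, 9, 9, 9, 9, 9, 9, 9, 9, 9, 9, 9, 9, 9, 9, 9, 9, 1, 1, 1, 1, 1, 1, 1, 1, 1, 1, 1].
33 cycles on 209: each ℓ→(−1)^(ℓ−1), product (−1)^176 = +1.
(199|209)_J = +1 (Zolotarev's lemma cross-check).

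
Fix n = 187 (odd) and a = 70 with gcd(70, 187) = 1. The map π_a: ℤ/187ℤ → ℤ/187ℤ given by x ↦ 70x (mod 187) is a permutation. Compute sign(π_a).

+1

Orbit of 185 under x↦70x: [185, 47, 111, 103, 104, 174, 25]… (length divides ord_187(70)).
Cycle lengths of π_70 on ℤ/187ℤ: [40, 40, 40, 40, 8, 8, 5, 5, 1]; 9 cycles in total.
n − c = 187 − 9 = 178; sign = (−1)^178 = +1.
Via Zolotarev, sign(π_{70}) = (70|187) = +1.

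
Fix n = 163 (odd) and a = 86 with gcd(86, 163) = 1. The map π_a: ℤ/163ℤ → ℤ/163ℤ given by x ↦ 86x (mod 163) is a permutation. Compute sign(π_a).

Start at x=58: 58 → 98 → 115 → 110 → 6 → 27 → 40 → … (one orbit).
Cycle lengths of π_86 on ℤ/163ℤ: [54, 54, 54, 1]; 4 cycles in total.
With 4 cycles on 163 points, sign = (−1)^{163−4} = -1.

-1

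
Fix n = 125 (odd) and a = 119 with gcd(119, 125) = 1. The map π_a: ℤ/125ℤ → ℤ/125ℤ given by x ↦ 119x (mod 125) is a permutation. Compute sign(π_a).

Start at x=91: 91 → 79 → 26 → 94 → 61 → 9 → 71 → … (one orbit).
π_119 has 7 disjoint cycles with lengths [50, 50, 10, 10, 2, 2, 1] on {0,…,124}.
125 − 7 = 118 transpositions; sign(π) = (−1)^118 = +1.

+1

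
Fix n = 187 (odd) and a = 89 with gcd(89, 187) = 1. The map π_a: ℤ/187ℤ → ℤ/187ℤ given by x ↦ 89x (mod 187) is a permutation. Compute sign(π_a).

+1

Trace 1: π^k(1) = [1, 89, 67, 166] for k=0..3.
Cycle lengths of π_89 on ℤ/187ℤ: [4, 4, 4, 4, 4, 4, 4, 4, 4, 4, 4, 4, 4, 4, 4, 4, 4, 4, 4, 4, 4, 4, 4, 4, 4, 4, 4, 4, 4, 4, 4, 4, 4, 4, 4, 4, 4, 4, 4, 4, 4, 4, 4, 4, 1, 1, 1, 1, 1, 1, 1, 1, 1, 1, 1]; 55 cycles in total.
187 − 55 = 132 transpositions; sign(π) = (−1)^132 = +1.
Zolotarev: (89|187) = +1, matching the cycle-count sign.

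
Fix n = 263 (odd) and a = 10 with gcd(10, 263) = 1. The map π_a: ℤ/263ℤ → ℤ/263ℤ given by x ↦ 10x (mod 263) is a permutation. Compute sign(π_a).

-1

Trace 62: π^k(62) = [62, 94, 151, 195, 109, 38, 117] for k=0..6.
π_10 has 2 disjoint cycles with lengths [262, 1] on {0,…,262}.
sign(π) = (−1)^{n − #cycles} = (−1)^{263−2} = (−1)^261 = -1.
Zolotarev: (10|263) = -1, matching the cycle-count sign.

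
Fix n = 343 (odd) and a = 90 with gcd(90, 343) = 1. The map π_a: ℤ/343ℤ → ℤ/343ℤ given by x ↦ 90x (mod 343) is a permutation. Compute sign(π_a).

Trace 302: π^k(302) = [302, 83, 267, 20, 85, 104, 99] for k=0..6.
Decompose π into cycles: lengths [98, 98, 98, 14, 14, 14, 2, 2, 2, 1] (10 cycles, including the fixed point 0).
10 cycles on 343: each ℓ→(−1)^(ℓ−1), product (−1)^333 = -1.
Via Zolotarev, sign(π_{90}) = (90|343) = -1.

-1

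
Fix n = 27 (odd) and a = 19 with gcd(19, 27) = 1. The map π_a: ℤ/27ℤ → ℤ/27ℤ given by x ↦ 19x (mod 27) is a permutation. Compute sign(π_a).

+1

Start at x=19: 19 → 10 → 1 → 19 (one orbit).
15 cycles of lengths [3, 3, 3, 3, 3, 3, 1, 1, 1, 1, 1, 1, 1, 1, 1].
n − c = 27 − 15 = 12; sign = (−1)^12 = +1.
(19|27)_J = +1 (Zolotarev's lemma cross-check).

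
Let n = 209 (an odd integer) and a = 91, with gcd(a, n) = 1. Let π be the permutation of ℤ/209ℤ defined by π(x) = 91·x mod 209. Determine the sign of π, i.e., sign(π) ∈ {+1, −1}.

-1

Start at x=159: 159 → 48 → 188 → 179 → 196 → 71 → 191 → … (one orbit).
The orbit structure of x ↦ 91x mod 209: 6 orbits of sizes [90, 90, 18, 5, 5, 1].
n − c = 209 − 6 = 203; sign = (−1)^203 = -1.
Via Zolotarev, sign(π_{91}) = (91|209) = -1.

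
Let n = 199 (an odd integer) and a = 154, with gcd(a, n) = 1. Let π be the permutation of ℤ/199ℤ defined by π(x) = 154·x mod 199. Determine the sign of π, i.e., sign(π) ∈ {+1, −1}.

-1

Start at x=7: 7 → 83 → 46 → 119 → 18 → 185 → 33 → … (one orbit).
The orbit structure of x ↦ 154x mod 199: 2 orbits of sizes [198, 1].
Σ(ℓ_i−1) = 199−2 = 197; sign = (−1)^197 = -1.
The Jacobi symbol (154|199) = -1 (Zolotarev) agrees.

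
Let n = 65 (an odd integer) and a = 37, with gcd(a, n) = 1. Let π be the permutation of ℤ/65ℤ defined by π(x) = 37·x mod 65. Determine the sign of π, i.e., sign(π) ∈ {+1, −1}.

+1

Start at x=37: 37 → 4 → 18 → 16 → 7 → 64 → 28 → … (one orbit).
7 cycles of lengths [12, 12, 12, 12, 12, 4, 1].
7 cycles on 65: each ℓ→(−1)^(ℓ−1), product (−1)^58 = +1.
Via Zolotarev, sign(π_{37}) = (37|65) = +1.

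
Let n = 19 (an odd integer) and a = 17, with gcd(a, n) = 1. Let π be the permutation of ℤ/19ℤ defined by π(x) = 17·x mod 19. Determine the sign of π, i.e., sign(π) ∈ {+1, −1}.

+1

Orbit of 16 under x↦17x: [16, 6, 7, 5, 9, 1, 17]… (length divides ord_19(17)).
Decompose π into cycles: lengths [9, 9, 1] (3 cycles, including the fixed point 0).
19 − 3 = 16 transpositions; sign(π) = (−1)^16 = +1.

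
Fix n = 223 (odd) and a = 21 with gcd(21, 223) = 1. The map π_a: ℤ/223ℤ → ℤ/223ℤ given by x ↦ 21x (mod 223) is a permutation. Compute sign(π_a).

Start at x=23: 23 → 37 → 108 → 38 → 129 → 33 → 24 → … (one orbit).
Decompose π into cycles: lengths [222, 1] (2 cycles, including the fixed point 0).
Σ(ℓ_i−1) = 223−2 = 221; sign = (−1)^221 = -1.

-1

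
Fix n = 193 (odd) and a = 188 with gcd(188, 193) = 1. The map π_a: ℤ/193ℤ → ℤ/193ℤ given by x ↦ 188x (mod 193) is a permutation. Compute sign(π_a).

-1

Start at x=39: 39 → 191 → 10 → 143 → 57 → 101 → 74 → … (one orbit).
Cycle lengths of π_188 on ℤ/193ℤ: [192, 1]; 2 cycles in total.
With 2 cycles on 193 points, sign = (−1)^{193−2} = -1.
The Jacobi symbol (188|193) = -1 (Zolotarev) agrees.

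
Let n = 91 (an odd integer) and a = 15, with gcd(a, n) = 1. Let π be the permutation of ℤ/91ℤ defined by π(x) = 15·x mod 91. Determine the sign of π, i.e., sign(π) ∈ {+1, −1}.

Start at x=71: 71 → 64 → 50 → 22 → 57 → 36 → 85 → … (one orbit).
The orbit structure of x ↦ 15x mod 91: 14 orbits of sizes [12, 12, 12, 12, 12, 12, 12, 1, 1, 1, 1, 1, 1, 1].
n − c = 91 − 14 = 77; sign = (−1)^77 = -1.

-1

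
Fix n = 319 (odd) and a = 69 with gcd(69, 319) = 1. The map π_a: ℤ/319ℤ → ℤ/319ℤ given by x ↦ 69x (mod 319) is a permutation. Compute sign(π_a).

Trace 20: π^k(20) = [20, 104, 158, 56, 36, 251, 93] for k=0..6.
Cycle lengths of π_69 on ℤ/319ℤ: [140, 140, 28, 5, 5, 1]; 6 cycles in total.
319 − 6 = 313 transpositions; sign(π) = (−1)^313 = -1.

-1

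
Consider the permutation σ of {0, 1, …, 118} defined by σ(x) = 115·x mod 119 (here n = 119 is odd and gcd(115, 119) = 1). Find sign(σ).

Orbit of 67 under x↦115x: [67, 89, 1, 115, 16, 55, 18]… (length divides ord_119(115)).
14 cycles of lengths [12, 12, 12, 12, 12, 12, 12, 12, 6, 4, 4, 4, 4, 1].
14 cycles on 119: each ℓ→(−1)^(ℓ−1), product (−1)^105 = -1.
Zolotarev: (115|119) = -1, matching the cycle-count sign.

-1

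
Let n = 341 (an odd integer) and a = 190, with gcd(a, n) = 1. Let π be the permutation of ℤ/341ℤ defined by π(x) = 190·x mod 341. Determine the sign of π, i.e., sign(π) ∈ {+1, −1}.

Trace 1: π^k(1) = [1, 190, 295, 126, 70] for k=0..4.
Cycle lengths of π_190 on ℤ/341ℤ: [5, 5, 5, 5, 5, 5, 5, 5, 5, 5, 5, 5, 5, 5, 5, 5, 5, 5, 5, 5, 5, 5, 5, 5, 5, 5, 5, 5, 5, 5, 5, 5, 5, 5, 5, 5, 5, 5, 5, 5, 5, 5, 5, 5, 5, 5, 5, 5, 5, 5, 5, 5, 5, 5, 5, 5, 5, 5, 5, 5, 5, 5, 5, 5, 5, 5, 5, 5, 1]; 69 cycles in total.
sign(π) = (−1)^{n − #cycles} = (−1)^{341−69} = (−1)^272 = +1.

+1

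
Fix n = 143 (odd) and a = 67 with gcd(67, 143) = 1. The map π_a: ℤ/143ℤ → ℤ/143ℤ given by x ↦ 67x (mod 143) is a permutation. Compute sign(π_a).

-1

Start at x=67: 67 → 56 → 34 → 133 → 45 → 12 → 89 → … (one orbit).
Decompose π into cycles: lengths [12, 12, 12, 12, 12, 12, 12, 12, 12, 12, 12, 1, 1, 1, 1, 1, 1, 1, 1, 1, 1, 1] (22 cycles, including the fixed point 0).
sign(π) = (−1)^{n − #cycles} = (−1)^{143−22} = (−1)^121 = -1.
Via Zolotarev, sign(π_{67}) = (67|143) = -1.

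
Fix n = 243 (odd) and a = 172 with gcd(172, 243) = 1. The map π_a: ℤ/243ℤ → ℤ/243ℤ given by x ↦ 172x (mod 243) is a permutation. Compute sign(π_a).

+1

Start at x=145: 145 → 154 → 1 → 172 → 181 → 28 → 199 → … (one orbit).
Cycle lengths of π_172 on ℤ/243ℤ: [27, 27, 27, 27, 27, 27, 9, 9, 9, 9, 9, 9, 3, 3, 3, 3, 3, 3, 1, 1, 1, 1, 1, 1, 1, 1, 1]; 27 cycles in total.
With 27 cycles on 243 points, sign = (−1)^{243−27} = +1.
Check: (172/243) = +1 by Zolotarev.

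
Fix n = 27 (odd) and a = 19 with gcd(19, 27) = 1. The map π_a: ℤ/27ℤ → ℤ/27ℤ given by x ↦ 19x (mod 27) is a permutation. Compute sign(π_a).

+1

Trace 19: π^k(19) = [19, 10, 1] for k=0..2.
15 cycles of lengths [3, 3, 3, 3, 3, 3, 1, 1, 1, 1, 1, 1, 1, 1, 1].
15 cycles on 27: each ℓ→(−1)^(ℓ−1), product (−1)^12 = +1.
Via Zolotarev, sign(π_{19}) = (19|27) = +1.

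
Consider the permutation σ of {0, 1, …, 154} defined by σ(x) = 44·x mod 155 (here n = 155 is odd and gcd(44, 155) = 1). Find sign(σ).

-1

Orbit of 44 under x↦44x: [44, 76, 89, 41, 99, 16, 84]… (length divides ord_155(44)).
8 cycles of lengths [30, 30, 30, 30, 30, 2, 2, 1].
sign(π) = (−1)^{n − #cycles} = (−1)^{155−8} = (−1)^147 = -1.
Zolotarev: (44|155) = -1, matching the cycle-count sign.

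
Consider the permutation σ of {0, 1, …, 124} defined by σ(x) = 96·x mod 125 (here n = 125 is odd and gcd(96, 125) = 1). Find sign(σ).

Trace 61: π^k(61) = [61, 106, 51, 21, 16, 36, 81] for k=0..6.
π_96 has 13 disjoint cycles with lengths [25, 25, 25, 25, 5, 5, 5, 5, 1, 1, 1, 1, 1] on {0,…,124}.
n − c = 125 − 13 = 112; sign = (−1)^112 = +1.

+1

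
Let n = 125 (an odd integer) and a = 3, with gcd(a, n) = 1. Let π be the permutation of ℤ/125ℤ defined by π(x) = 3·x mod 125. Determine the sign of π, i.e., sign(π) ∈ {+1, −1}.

Start at x=16: 16 → 48 → 19 → 57 → 46 → 13 → 39 → … (one orbit).
Decompose π into cycles: lengths [100, 20, 4, 1] (4 cycles, including the fixed point 0).
n − c = 125 − 4 = 121; sign = (−1)^121 = -1.
Via Zolotarev, sign(π_{3}) = (3|125) = -1.

-1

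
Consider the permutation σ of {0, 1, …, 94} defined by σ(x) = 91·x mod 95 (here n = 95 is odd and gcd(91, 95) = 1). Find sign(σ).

Start at x=16: 16 → 31 → 66 → 21 → 11 → 51 → 81 → … (one orbit).
Decompose π into cycles: lengths [18, 18, 18, 18, 18, 1, 1, 1, 1, 1] (10 cycles, including the fixed point 0).
sign(π) = (−1)^{n − #cycles} = (−1)^{95−10} = (−1)^85 = -1.

-1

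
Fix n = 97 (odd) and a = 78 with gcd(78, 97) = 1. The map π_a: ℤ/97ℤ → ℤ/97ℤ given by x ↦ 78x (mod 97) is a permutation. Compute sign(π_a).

-1

Trace 42: π^k(42) = [42, 75, 30, 12, 63, 64, 45] for k=0..6.
Cycle type of π: 32×3 + 1; total 4 cycles.
4 cycles on 97: each ℓ→(−1)^(ℓ−1), product (−1)^93 = -1.
Check: (78/97) = -1 by Zolotarev.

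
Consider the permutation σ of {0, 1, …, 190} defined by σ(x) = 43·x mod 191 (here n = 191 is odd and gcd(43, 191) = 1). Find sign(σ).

+1

Orbit of 15 under x↦43x: [15, 72, 40, 1, 43, 130, 51]… (length divides ord_191(43)).
3 cycles of lengths [95, 95, 1].
Σ(ℓ_i−1) = 191−3 = 188; sign = (−1)^188 = +1.
The Jacobi symbol (43|191) = +1 (Zolotarev) agrees.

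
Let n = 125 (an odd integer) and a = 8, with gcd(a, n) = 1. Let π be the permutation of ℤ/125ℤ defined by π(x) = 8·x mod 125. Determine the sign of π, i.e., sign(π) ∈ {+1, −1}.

Trace 118: π^k(118) = [118, 69, 52, 41, 78, 124, 117] for k=0..6.
π_8 has 4 disjoint cycles with lengths [100, 20, 4, 1] on {0,…,124}.
With 4 cycles on 125 points, sign = (−1)^{125−4} = -1.

-1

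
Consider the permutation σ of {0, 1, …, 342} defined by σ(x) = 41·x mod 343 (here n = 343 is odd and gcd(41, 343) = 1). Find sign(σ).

Orbit of 29 under x↦41x: [29, 160, 43, 48, 253, 83, 316]… (length divides ord_343(41)).
π_41 has 10 disjoint cycles with lengths [98, 98, 98, 14, 14, 14, 2, 2, 2, 1] on {0,…,342}.
With 10 cycles on 343 points, sign = (−1)^{343−10} = -1.
Via Zolotarev, sign(π_{41}) = (41|343) = -1.

-1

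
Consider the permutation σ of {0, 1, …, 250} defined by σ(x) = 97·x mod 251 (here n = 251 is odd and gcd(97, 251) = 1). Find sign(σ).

Orbit of 128 under x↦97x: [128, 117, 54, 218, 62, 241, 34]… (length divides ord_251(97)).
Cycle lengths of π_97 on ℤ/251ℤ: [250, 1]; 2 cycles in total.
With 2 cycles on 251 points, sign = (−1)^{251−2} = -1.
(97|251)_J = -1 (Zolotarev's lemma cross-check).

-1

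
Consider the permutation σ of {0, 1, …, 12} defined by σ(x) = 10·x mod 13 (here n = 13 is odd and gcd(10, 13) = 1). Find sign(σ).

+1

Start at x=1: 1 → 10 → 9 → 12 → 3 → 4 → 1 (one orbit).
Decompose π into cycles: lengths [6, 6, 1] (3 cycles, including the fixed point 0).
13 − 3 = 10 transpositions; sign(π) = (−1)^10 = +1.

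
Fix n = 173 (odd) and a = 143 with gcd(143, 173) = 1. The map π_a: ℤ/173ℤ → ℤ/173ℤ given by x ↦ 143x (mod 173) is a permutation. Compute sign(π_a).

Trace 24: π^k(24) = [24, 145, 148, 58, 163, 127, 169] for k=0..6.
Cycle type of π: 172 + 1; total 2 cycles.
Σ(ℓ_i−1) = 173−2 = 171; sign = (−1)^171 = -1.
The Jacobi symbol (143|173) = -1 (Zolotarev) agrees.

-1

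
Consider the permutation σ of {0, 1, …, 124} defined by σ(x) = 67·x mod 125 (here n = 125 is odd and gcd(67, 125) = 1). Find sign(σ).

Orbit of 112 under x↦67x: [112, 4, 18, 81, 52, 109, 53]… (length divides ord_125(67)).
Decompose π into cycles: lengths [100, 20, 4, 1] (4 cycles, including the fixed point 0).
n − c = 125 − 4 = 121; sign = (−1)^121 = -1.
The Jacobi symbol (67|125) = -1 (Zolotarev) agrees.

-1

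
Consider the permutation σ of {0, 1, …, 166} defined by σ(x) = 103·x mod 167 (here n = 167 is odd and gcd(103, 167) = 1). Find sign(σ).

Start at x=91: 91 → 21 → 159 → 11 → 131 → 133 → 5 → … (one orbit).
Cycle lengths of π_103 on ℤ/167ℤ: [166, 1]; 2 cycles in total.
n − c = 167 − 2 = 165; sign = (−1)^165 = -1.

-1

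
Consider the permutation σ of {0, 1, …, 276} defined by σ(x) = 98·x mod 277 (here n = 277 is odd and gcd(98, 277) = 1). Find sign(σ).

-1

Orbit of 244 under x↦98x: [244, 90, 233, 120, 126, 160, 168]… (length divides ord_277(98)).
Cycle type of π: 276 + 1; total 2 cycles.
277 − 2 = 275 transpositions; sign(π) = (−1)^275 = -1.
Check: (98/277) = -1 by Zolotarev.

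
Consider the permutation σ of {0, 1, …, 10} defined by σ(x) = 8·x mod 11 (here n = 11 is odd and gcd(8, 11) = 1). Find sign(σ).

Orbit of 1 under x↦8x: [1, 8, 9, 6, 4, 10, 3]… (length divides ord_11(8)).
Decompose π into cycles: lengths [10, 1] (2 cycles, including the fixed point 0).
11 − 2 = 9 transpositions; sign(π) = (−1)^9 = -1.

-1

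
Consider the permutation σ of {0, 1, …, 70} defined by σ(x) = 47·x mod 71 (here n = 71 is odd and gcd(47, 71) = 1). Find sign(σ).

-1

Start at x=23: 23 → 16 → 42 → 57 → 52 → 30 → 61 → … (one orbit).
The orbit structure of x ↦ 47x mod 71: 2 orbits of sizes [70, 1].
With 2 cycles on 71 points, sign = (−1)^{71−2} = -1.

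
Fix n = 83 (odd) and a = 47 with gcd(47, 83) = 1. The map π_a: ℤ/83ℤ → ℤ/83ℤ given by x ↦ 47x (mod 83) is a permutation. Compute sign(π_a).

-1

Trace 19: π^k(19) = [19, 63, 56, 59, 34, 21, 74] for k=0..6.
The orbit structure of x ↦ 47x mod 83: 2 orbits of sizes [82, 1].
With 2 cycles on 83 points, sign = (−1)^{83−2} = -1.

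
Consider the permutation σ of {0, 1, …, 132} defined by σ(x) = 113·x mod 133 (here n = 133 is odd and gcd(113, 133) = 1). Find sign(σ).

-1

Orbit of 1 under x↦113x: [1, 113]… (length divides ord_133(113)).
Cycle type of π: 2×63 + 1×7; total 70 cycles.
70 cycles on 133: each ℓ→(−1)^(ℓ−1), product (−1)^63 = -1.
The Jacobi symbol (113|133) = -1 (Zolotarev) agrees.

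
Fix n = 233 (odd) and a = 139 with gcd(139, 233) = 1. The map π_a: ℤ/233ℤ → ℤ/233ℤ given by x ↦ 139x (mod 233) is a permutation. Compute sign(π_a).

Trace 219: π^k(219) = [219, 151, 19, 78, 124, 227, 98] for k=0..6.
Cycle type of π: 232 + 1; total 2 cycles.
2 cycles on 233: each ℓ→(−1)^(ℓ−1), product (−1)^231 = -1.

-1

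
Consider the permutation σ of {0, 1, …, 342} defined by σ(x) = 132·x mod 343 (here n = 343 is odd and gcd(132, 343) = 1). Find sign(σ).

-1

Orbit of 1 under x↦132x: [1, 132, 274, 153, 302, 76, 85]… (length divides ord_343(132)).
Cycle lengths of π_132 on ℤ/343ℤ: [98, 98, 98, 14, 14, 14, 2, 2, 2, 1]; 10 cycles in total.
n − c = 343 − 10 = 333; sign = (−1)^333 = -1.
Zolotarev: (132|343) = -1, matching the cycle-count sign.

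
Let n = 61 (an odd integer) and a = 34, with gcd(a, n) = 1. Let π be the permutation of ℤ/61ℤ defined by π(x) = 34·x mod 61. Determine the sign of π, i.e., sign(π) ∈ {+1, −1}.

Trace 34: π^k(34) = [34, 58, 20, 9, 1] for k=0..4.
π_34 has 13 disjoint cycles with lengths [5, 5, 5, 5, 5, 5, 5, 5, 5, 5, 5, 5, 1] on {0,…,60}.
61 − 13 = 48 transpositions; sign(π) = (−1)^48 = +1.

+1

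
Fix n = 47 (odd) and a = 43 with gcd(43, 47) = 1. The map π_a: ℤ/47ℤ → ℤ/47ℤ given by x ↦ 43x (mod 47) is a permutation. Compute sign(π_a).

-1

Trace 42: π^k(42) = [42, 20, 14, 38, 36, 44, 12] for k=0..6.
2 cycles of lengths [46, 1].
47 − 2 = 45 transpositions; sign(π) = (−1)^45 = -1.
Via Zolotarev, sign(π_{43}) = (43|47) = -1.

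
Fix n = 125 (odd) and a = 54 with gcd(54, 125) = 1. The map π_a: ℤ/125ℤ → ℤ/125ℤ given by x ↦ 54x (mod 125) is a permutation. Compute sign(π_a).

Start at x=79: 79 → 16 → 114 → 31 → 49 → 21 → 9 → … (one orbit).
Decompose π into cycles: lengths [50, 50, 10, 10, 2, 2, 1] (7 cycles, including the fixed point 0).
With 7 cycles on 125 points, sign = (−1)^{125−7} = +1.

+1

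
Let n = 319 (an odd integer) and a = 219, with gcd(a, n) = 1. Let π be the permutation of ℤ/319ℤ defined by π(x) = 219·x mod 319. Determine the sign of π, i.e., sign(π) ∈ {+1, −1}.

-1

Orbit of 111 under x↦219x: [111, 65, 199, 197, 78, 175, 45]… (length divides ord_319(219)).
The orbit structure of x ↦ 219x mod 319: 30 orbits of sizes [14, 14, 14, 14, 14, 14, 14, 14, 14, 14, 14, 14, 14, 14, 14, 14, 14, 14, 14, 14, 7, 7, 7, 7, 2, 2, 2, 2, 2, 1].
Σ(ℓ_i−1) = 319−30 = 289; sign = (−1)^289 = -1.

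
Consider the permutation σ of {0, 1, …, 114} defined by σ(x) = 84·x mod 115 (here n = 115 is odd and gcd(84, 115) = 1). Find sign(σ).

Trace 74: π^k(74) = [74, 6, 44, 16, 79, 81, 19] for k=0..6.
The orbit structure of x ↦ 84x mod 115: 8 orbits of sizes [22, 22, 22, 22, 22, 2, 2, 1].
n − c = 115 − 8 = 107; sign = (−1)^107 = -1.

-1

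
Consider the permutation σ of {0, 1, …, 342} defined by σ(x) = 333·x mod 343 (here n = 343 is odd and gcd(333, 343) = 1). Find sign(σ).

Trace 86: π^k(86) = [86, 169, 25, 93, 99, 39, 296] for k=0..6.
π_333 has 7 disjoint cycles with lengths [147, 147, 21, 21, 3, 3, 1] on {0,…,342}.
Σ(ℓ_i−1) = 343−7 = 336; sign = (−1)^336 = +1.
(333|343)_J = +1 (Zolotarev's lemma cross-check).

+1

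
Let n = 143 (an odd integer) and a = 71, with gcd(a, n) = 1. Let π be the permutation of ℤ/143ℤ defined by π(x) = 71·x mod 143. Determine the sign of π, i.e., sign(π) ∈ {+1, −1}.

-1

Orbit of 60 under x↦71x: [60, 113, 15, 64, 111, 16, 135]… (length divides ord_143(71)).
The orbit structure of x ↦ 71x mod 143: 6 orbits of sizes [60, 60, 12, 5, 5, 1].
With 6 cycles on 143 points, sign = (−1)^{143−6} = -1.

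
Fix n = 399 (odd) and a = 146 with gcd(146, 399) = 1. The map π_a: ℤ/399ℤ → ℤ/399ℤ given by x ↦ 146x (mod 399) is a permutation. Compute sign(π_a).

-1

Start at x=232: 232 → 356 → 106 → 314 → 358 → 398 → 253 → … (one orbit).
Decompose π into cycles: lengths [18, 18, 18, 18, 18, 18, 18, 18, 18, 18, 18, 18, 18, 18, 18, 18, 18, 18, 18, 18, 18, 2, 2, 2, 2, 2, 2, 2, 2, 2, 2, 1] (32 cycles, including the fixed point 0).
Σ(ℓ_i−1) = 399−32 = 367; sign = (−1)^367 = -1.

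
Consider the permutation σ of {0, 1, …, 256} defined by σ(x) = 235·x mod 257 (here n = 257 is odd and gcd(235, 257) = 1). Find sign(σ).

Orbit of 73 under x↦235x: [73, 193, 123, 121, 165, 225, 190]… (length divides ord_257(235)).
Cycle type of π: 64×4 + 1; total 5 cycles.
n − c = 257 − 5 = 252; sign = (−1)^252 = +1.

+1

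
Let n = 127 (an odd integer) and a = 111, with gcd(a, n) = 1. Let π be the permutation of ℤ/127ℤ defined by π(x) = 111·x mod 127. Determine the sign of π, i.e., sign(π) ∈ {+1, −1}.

Start at x=1: 1 → 111 → 2 → 95 → 4 → 63 → 8 → … (one orbit).
π_111 has 10 disjoint cycles with lengths [14, 14, 14, 14, 14, 14, 14, 14, 14, 1] on {0,…,126}.
10 cycles on 127: each ℓ→(−1)^(ℓ−1), product (−1)^117 = -1.

-1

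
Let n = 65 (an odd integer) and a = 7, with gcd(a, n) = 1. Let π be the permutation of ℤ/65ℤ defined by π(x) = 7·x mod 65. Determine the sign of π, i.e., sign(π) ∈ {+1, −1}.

+1

Orbit of 7 under x↦7x: [7, 49, 18, 61, 37, 64, 58]… (length divides ord_65(7)).
Decompose π into cycles: lengths [12, 12, 12, 12, 12, 4, 1] (7 cycles, including the fixed point 0).
n − c = 65 − 7 = 58; sign = (−1)^58 = +1.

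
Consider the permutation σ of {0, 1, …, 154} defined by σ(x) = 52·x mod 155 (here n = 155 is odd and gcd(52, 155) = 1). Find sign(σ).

+1

Trace 56: π^k(56) = [56, 122, 144, 48, 16, 57, 19] for k=0..6.
Cycle lengths of π_52 on ℤ/155ℤ: [60, 60, 30, 4, 1]; 5 cycles in total.
With 5 cycles on 155 points, sign = (−1)^{155−5} = +1.
The Jacobi symbol (52|155) = +1 (Zolotarev) agrees.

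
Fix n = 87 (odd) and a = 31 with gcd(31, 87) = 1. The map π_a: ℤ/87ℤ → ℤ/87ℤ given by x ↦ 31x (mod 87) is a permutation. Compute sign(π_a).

-1

Trace 4: π^k(4) = [4, 37, 16, 61, 64, 70, 82] for k=0..6.
Cycle lengths of π_31 on ℤ/87ℤ: [28, 28, 28, 1, 1, 1]; 6 cycles in total.
Σ(ℓ_i−1) = 87−6 = 81; sign = (−1)^81 = -1.
(31|87)_J = -1 (Zolotarev's lemma cross-check).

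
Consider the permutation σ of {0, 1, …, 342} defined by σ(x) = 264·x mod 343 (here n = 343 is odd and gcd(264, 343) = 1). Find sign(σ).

Orbit of 128 under x↦264x: [128, 178, 1, 264, 67, 195, 30]… (length divides ord_343(264)).
π_264 has 16 disjoint cycles with lengths [42, 42, 42, 42, 42, 42, 42, 6, 6, 6, 6, 6, 6, 6, 6, 1] on {0,…,342}.
Σ(ℓ_i−1) = 343−16 = 327; sign = (−1)^327 = -1.
The Jacobi symbol (264|343) = -1 (Zolotarev) agrees.

-1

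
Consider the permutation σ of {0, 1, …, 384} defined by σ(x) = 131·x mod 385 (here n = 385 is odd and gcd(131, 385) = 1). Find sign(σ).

Orbit of 221 under x↦131x: [221, 76, 331, 241, 1, 131]… (length divides ord_385(131)).
85 cycles of lengths [6, 6, 6, 6, 6, 6, 6, 6, 6, 6, 6, 6, 6, 6, 6, 6, 6, 6, 6, 6, 6, 6, 6, 6, 6, 6, 6, 6, 6, 6, 6, 6, 6, 6, 6, 6, 6, 6, 6, 6, 6, 6, 6, 6, 6, 6, 6, 6, 6, 6, 6, 6, 6, 6, 6, 2, 2, 2, 2, 2, 2, 2, 2, 2, 2, 2, 2, 2, 2, 2, 2, 2, 2, 2, 2, 2, 2, 2, 2, 2, 1, 1, 1, 1, 1].
Σ(ℓ_i−1) = 385−85 = 300; sign = (−1)^300 = +1.
(131|385)_J = +1 (Zolotarev's lemma cross-check).

+1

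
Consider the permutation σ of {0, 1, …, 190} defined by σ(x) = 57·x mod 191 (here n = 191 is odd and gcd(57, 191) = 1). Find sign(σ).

-1

Start at x=68: 68 → 56 → 136 → 112 → 81 → 33 → 162 → … (one orbit).
Decompose π into cycles: lengths [190, 1] (2 cycles, including the fixed point 0).
With 2 cycles on 191 points, sign = (−1)^{191−2} = -1.
Zolotarev: (57|191) = -1, matching the cycle-count sign.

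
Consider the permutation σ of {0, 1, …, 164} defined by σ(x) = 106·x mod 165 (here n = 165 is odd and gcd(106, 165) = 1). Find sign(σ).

Trace 46: π^k(46) = [46, 91, 76, 136, 61, 31, 151] for k=0..6.
π_106 has 30 disjoint cycles with lengths [10, 10, 10, 10, 10, 10, 10, 10, 10, 10, 10, 10, 10, 10, 10, 1, 1, 1, 1, 1, 1, 1, 1, 1, 1, 1, 1, 1, 1, 1] on {0,…,164}.
30 cycles on 165: each ℓ→(−1)^(ℓ−1), product (−1)^135 = -1.

-1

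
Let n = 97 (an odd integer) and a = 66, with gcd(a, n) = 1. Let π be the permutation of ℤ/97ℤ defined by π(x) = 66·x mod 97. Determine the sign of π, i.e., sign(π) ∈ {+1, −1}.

Trace 94: π^k(94) = [94, 93, 27, 36, 48, 64, 53] for k=0..6.
3 cycles of lengths [48, 48, 1].
sign(π) = (−1)^{n − #cycles} = (−1)^{97−3} = (−1)^94 = +1.
Zolotarev: (66|97) = +1, matching the cycle-count sign.

+1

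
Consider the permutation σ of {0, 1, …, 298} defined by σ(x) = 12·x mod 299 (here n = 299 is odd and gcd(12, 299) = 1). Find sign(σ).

Orbit of 25 under x↦12x: [25, 1, 12, 144, 233, 105, 64]… (length divides ord_299(12)).
Decompose π into cycles: lengths [22, 22, 22, 22, 22, 22, 22, 22, 22, 22, 22, 22, 11, 11, 2, 2, 2, 2, 2, 2, 1] (21 cycles, including the fixed point 0).
sign(π) = (−1)^{n − #cycles} = (−1)^{299−21} = (−1)^278 = +1.
Check: (12/299) = +1 by Zolotarev.

+1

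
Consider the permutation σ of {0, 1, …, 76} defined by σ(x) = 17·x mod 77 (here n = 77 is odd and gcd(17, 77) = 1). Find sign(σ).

+1

Trace 24: π^k(24) = [24, 23, 6, 25, 40, 64, 10] for k=0..6.
5 cycles of lengths [30, 30, 10, 6, 1].
sign(π) = (−1)^{n − #cycles} = (−1)^{77−5} = (−1)^72 = +1.
Via Zolotarev, sign(π_{17}) = (17|77) = +1.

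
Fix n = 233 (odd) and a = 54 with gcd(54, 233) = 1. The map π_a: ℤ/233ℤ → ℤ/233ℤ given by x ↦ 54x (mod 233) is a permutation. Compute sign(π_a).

Start at x=204: 204 → 65 → 15 → 111 → 169 → 39 → 9 → … (one orbit).
Cycle lengths of π_54 on ℤ/233ℤ: [232, 1]; 2 cycles in total.
With 2 cycles on 233 points, sign = (−1)^{233−2} = -1.
Check: (54/233) = -1 by Zolotarev.

-1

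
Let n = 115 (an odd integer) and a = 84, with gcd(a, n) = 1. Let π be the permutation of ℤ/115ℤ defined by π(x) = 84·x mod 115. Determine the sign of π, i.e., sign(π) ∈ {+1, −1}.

Trace 31: π^k(31) = [31, 74, 6, 44, 16, 79, 81] for k=0..6.
Decompose π into cycles: lengths [22, 22, 22, 22, 22, 2, 2, 1] (8 cycles, including the fixed point 0).
sign(π) = (−1)^{n − #cycles} = (−1)^{115−8} = (−1)^107 = -1.

-1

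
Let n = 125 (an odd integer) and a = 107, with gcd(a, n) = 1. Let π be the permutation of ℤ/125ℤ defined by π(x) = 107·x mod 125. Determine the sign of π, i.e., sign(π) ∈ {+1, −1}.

-1

Orbit of 74 under x↦107x: [74, 43, 101, 57, 99, 93, 76]… (length divides ord_125(107)).
Decompose π into cycles: lengths [20, 20, 20, 20, 20, 4, 4, 4, 4, 4, 4, 1] (12 cycles, including the fixed point 0).
12 cycles on 125: each ℓ→(−1)^(ℓ−1), product (−1)^113 = -1.
Via Zolotarev, sign(π_{107}) = (107|125) = -1.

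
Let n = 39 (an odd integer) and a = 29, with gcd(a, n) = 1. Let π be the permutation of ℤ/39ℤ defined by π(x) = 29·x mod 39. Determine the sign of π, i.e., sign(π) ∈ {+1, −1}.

Trace 16: π^k(16) = [16, 35, 1, 29, 22, 14] for k=0..5.
Cycle lengths of π_29 on ℤ/39ℤ: [6, 6, 6, 6, 3, 3, 3, 3, 2, 1]; 10 cycles in total.
39 − 10 = 29 transpositions; sign(π) = (−1)^29 = -1.
Via Zolotarev, sign(π_{29}) = (29|39) = -1.

-1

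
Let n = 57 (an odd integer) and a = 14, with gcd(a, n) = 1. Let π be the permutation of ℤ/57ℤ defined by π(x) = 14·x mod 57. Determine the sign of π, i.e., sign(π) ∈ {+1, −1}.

Trace 50: π^k(50) = [50, 16, 53, 1, 14, 25, 8] for k=0..6.
5 cycles of lengths [18, 18, 18, 2, 1].
57 − 5 = 52 transpositions; sign(π) = (−1)^52 = +1.
(14|57)_J = +1 (Zolotarev's lemma cross-check).

+1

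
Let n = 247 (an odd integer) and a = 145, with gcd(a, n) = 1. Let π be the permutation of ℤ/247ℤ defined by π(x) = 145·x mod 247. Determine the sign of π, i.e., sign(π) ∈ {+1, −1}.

Start at x=140: 140 → 46 → 1 → 145 → 30 → 151 → 159 → … (one orbit).
Cycle type of π: 12×19 + 6×3 + 1; total 23 cycles.
23 cycles on 247: each ℓ→(−1)^(ℓ−1), product (−1)^224 = +1.
(145|247)_J = +1 (Zolotarev's lemma cross-check).

+1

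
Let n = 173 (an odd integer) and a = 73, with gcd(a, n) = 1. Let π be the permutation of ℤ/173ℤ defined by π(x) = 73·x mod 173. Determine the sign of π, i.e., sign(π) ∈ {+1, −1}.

+1

Trace 56: π^k(56) = [56, 109, 172, 100, 34, 60, 55] for k=0..6.
3 cycles of lengths [86, 86, 1].
173 − 3 = 170 transpositions; sign(π) = (−1)^170 = +1.
Via Zolotarev, sign(π_{73}) = (73|173) = +1.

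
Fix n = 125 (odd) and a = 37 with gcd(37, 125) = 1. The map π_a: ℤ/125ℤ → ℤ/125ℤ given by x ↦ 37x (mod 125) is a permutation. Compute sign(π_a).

-1

Orbit of 93 under x↦37x: [93, 66, 67, 104, 98, 1, 37]… (length divides ord_125(37)).
The orbit structure of x ↦ 37x mod 125: 4 orbits of sizes [100, 20, 4, 1].
sign(π) = (−1)^{n − #cycles} = (−1)^{125−4} = (−1)^121 = -1.
Via Zolotarev, sign(π_{37}) = (37|125) = -1.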